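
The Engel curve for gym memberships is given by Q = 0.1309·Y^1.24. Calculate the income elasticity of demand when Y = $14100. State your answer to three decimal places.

1.240

For Q = A·Y^β the income elasticity is constant and equal to β.
Here β = 1.24, so η = 1.240.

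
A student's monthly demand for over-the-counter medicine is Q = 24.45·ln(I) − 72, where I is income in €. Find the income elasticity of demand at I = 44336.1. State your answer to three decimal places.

At I = 44336.1: Q = 189.604.
dQ/dI = 24.45/I = 0.000551469 at this income.
η = (dQ/dI)·(I/Q) = 0.000551469 × (44336.1/189.604) = 0.129.

0.129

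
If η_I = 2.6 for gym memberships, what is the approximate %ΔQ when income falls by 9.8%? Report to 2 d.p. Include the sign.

%ΔQ ≈ η × %ΔI = 2.6 × (-9.8%) = -25.48%.

-25.48%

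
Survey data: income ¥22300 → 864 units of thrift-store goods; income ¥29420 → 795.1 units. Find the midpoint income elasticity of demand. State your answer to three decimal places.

-0.302

ΔQ = 795.1 − 864 = -68.9; midpoint Q̄ = (864 + 795.1)/2 = 829.55.
ΔI = 29420 − 22300 = 7120; midpoint Ī = (22300 + 29420)/2 = 25860.
η = (ΔQ/Q̄) ÷ (ΔI/Ī) = (-68.9/829.55) ÷ (7120/25860) = -0.302.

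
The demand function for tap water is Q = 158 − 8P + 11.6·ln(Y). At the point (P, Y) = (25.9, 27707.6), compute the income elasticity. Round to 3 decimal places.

0.167

At P = 25.9, Y = 27707.6: Q = 69.462.
Holding P constant, ∂Q/∂Y = 11.6/Y = 0.000418658.
η_Y = (∂Q/∂Y)·(Y/Q) = 0.000418658 × (27707.6/69.462) = 0.167.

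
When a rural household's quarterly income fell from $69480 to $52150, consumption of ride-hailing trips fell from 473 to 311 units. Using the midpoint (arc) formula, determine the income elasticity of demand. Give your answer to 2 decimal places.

ΔQ = 311 − 473 = -162; midpoint Q̄ = (473 + 311)/2 = 392.
ΔI = 52150 − 69480 = -17330; midpoint Ī = (69480 + 52150)/2 = 60815.
η = (ΔQ/Q̄) ÷ (ΔI/Ī) = (-162/392) ÷ (-17330/60815) = 1.45.

1.45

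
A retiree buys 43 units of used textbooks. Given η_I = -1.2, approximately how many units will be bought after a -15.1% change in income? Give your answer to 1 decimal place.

%ΔQ ≈ η × %ΔI = -1.2 × (-15.1%) = 18.12%.
New Q ≈ 43 × (1 + 0.1812) = 50.8.

50.8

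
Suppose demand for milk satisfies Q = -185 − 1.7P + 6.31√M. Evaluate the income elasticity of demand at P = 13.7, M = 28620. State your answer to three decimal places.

0.621

At P = 13.7, M = 28620: Q = 859.201.
Holding P constant, ∂Q/∂M = 6.31/(2√M) = 0.0186494.
η_M = (∂Q/∂M)·(M/Q) = 0.0186494 × (28620/859.201) = 0.621.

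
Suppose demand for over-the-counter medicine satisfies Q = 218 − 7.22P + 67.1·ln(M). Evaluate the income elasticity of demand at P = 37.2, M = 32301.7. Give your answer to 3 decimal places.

At P = 37.2, M = 32301.7: Q = 646.107.
Holding P constant, ∂Q/∂M = 67.1/M = 0.00207729.
η_M = (∂Q/∂M)·(M/Q) = 0.00207729 × (32301.7/646.107) = 0.104.

0.104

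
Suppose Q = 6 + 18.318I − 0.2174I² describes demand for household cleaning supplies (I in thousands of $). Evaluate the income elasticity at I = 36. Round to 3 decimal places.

At I = 36: Q = 383.6976.
dQ/dI = 18.318 − 0.4348I = 2.66520.
η = (dQ/dI)·(I/Q) = 2.66520 × (36/383.6976) = 0.250.

0.250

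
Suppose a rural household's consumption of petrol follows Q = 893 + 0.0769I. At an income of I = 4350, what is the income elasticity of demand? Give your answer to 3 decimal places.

At I = 4350: Q = 1227.515.
dQ/dI = 0.0769.
η = (dQ/dI)·(I/Q) = 0.0769 × (4350/1227.515) = 0.273.

0.273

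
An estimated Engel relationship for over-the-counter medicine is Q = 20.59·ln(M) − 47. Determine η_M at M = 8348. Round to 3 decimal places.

0.148

At M = 8348: Q = 138.923.
dQ/dM = 20.59/M = 0.00246646 at this income.
η = (dQ/dM)·(M/Q) = 0.00246646 × (8348/138.923) = 0.148.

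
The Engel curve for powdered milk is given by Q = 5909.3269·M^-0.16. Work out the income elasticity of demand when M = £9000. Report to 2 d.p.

For Q = A·M^β the income elasticity is constant and equal to β.
Here β = -0.16, so η = -0.16.

-0.16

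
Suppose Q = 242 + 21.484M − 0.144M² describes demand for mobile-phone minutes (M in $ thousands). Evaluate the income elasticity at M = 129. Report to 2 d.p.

At M = 129: Q = 617.1320.
dQ/dM = 21.484 − 0.288M = -15.66800.
η = (dQ/dM)·(M/Q) = -15.66800 × (129/617.1320) = -3.28.

-3.28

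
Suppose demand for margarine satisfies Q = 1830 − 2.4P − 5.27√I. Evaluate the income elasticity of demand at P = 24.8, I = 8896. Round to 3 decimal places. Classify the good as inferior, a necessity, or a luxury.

At P = 24.8, I = 8896: Q = 1273.421.
Holding P constant, ∂Q/∂I = -5.27/(2√I) = -0.0279372.
η_I = (∂Q/∂I)·(I/Q) = -0.0279372 × (8896/1273.421) = -0.195.
Since η < 0, this is an inferior good.

-0.195 (inferior good)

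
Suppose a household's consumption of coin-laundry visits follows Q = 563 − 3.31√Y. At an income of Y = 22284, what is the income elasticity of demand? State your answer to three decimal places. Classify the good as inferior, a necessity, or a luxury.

-3.586 (inferior good)

At Y = 22284: Q = 68.889.
dQ/dY = -3.31/(2√Y) = -0.0110867 at this income.
η = (dQ/dY)·(Y/Q) = -0.0110867 × (22284/68.889) = -3.586.
Since η < 0, the good is an inferior good.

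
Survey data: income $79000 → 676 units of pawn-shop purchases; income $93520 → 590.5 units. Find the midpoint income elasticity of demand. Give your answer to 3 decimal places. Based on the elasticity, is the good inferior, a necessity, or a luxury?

ΔQ = 590.5 − 676 = -85.5; midpoint Q̄ = (676 + 590.5)/2 = 633.25.
ΔI = 93520 − 79000 = 14520; midpoint Ī = (79000 + 93520)/2 = 86260.
η = (ΔQ/Q̄) ÷ (ΔI/Ī) = (-85.5/633.25) ÷ (14520/86260) = -0.802.
η < 0 ⇒ inferior good.

-0.802 (inferior good)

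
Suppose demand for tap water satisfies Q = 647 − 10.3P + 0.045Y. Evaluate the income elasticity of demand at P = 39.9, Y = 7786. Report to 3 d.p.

0.597

At P = 39.9, Y = 7786: Q = 586.400.
Holding P constant, ∂Q/∂Y = 0.045.
η_Y = (∂Q/∂Y)·(Y/Q) = 0.045 × (7786/586.400) = 0.597.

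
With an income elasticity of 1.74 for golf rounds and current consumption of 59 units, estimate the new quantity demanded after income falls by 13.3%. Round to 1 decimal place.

%ΔQ ≈ η × %ΔI = 1.74 × (-13.3%) = -23.142%.
New Q ≈ 59 × (1 − 0.23142) = 45.3.

45.3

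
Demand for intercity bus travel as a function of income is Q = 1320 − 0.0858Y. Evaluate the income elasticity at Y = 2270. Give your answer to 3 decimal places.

At Y = 2270: Q = 1125.234.
dQ/dY = −0.0858.
η = (dQ/dY)·(Y/Q) = -0.0858 × (2270/1125.234) = -0.173.

-0.173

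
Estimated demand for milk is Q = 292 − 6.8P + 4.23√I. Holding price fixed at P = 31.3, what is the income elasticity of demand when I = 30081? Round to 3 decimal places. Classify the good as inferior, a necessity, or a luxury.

0.451 (necessity)

At P = 31.3, I = 30081: Q = 812.806.
Holding P constant, ∂Q/∂I = 4.23/(2√I) = 0.0121945.
η_I = (∂Q/∂I)·(I/Q) = 0.0121945 × (30081/812.806) = 0.451.
Since 0 < η < 1, this is a necessity.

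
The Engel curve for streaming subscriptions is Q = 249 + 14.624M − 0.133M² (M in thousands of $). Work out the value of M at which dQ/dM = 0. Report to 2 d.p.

54.98

dQ/dM = 14.624 − 0.266M.
The good is inferior where dQ/dM < 0. Setting dQ/dM = 0 gives M = 14.624 / 0.266 = 54.98.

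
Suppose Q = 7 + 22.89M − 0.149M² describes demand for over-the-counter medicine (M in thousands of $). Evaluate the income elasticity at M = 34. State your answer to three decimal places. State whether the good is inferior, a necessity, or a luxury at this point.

0.708 (necessity)

At M = 34: Q = 613.0160.
dQ/dM = 22.89 − 0.298M = 12.75800.
η = (dQ/dM)·(M/Q) = 12.75800 × (34/613.0160) = 0.708.
0 < η < 1 ⇒ necessity.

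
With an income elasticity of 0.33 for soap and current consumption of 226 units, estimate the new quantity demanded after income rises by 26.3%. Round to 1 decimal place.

%ΔQ ≈ η × %ΔI = 0.33 × 26.3% = 8.679%.
New Q ≈ 226 × (1 + 0.08679) = 245.6.

245.6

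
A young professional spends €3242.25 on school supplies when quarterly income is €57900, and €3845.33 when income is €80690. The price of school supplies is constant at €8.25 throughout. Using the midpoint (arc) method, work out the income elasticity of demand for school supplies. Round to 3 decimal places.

0.517

With a constant price, Q₁ = 3242.25/8.25 = 393.000 and Q₂ = 3845.33/8.25 = 466.101 (equivalently, work directly with expenditure since P cancels).
Midpoint %ΔQ = (3845.33 − 3242.25)/3543.79 = 0.17018; midpoint %ΔI = (80690 − 57900)/69295 = 0.32888.
η = 0.17018 / 0.32888 = 0.517.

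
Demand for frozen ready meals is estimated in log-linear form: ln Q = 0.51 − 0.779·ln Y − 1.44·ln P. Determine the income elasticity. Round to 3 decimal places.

In a log-linear demand, the coefficient on ln Y is the income elasticity.
So η = -0.779.

-0.779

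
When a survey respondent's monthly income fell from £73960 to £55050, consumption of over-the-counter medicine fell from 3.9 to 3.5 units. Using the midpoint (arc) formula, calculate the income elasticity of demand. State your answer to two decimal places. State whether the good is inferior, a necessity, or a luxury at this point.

0.37 (necessity)

ΔQ = 3.5 − 3.9 = -0.4; midpoint Q̄ = (3.9 + 3.5)/2 = 3.7.
ΔI = 55050 − 73960 = -18910; midpoint Ī = (73960 + 55050)/2 = 64505.
η = (ΔQ/Q̄) ÷ (ΔI/Ī) = (-0.4/3.7) ÷ (-18910/64505) = 0.37.
0 < η < 1 ⇒ necessity.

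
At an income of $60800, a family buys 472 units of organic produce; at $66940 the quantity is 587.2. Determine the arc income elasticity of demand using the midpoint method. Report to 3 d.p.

2.263

ΔQ = 587.2 − 472 = 115.2; midpoint Q̄ = (472 + 587.2)/2 = 529.6.
ΔI = 66940 − 60800 = 6140; midpoint Ī = (60800 + 66940)/2 = 63870.
η = (ΔQ/Q̄) ÷ (ΔI/Ī) = (115.2/529.6) ÷ (6140/63870) = 2.263.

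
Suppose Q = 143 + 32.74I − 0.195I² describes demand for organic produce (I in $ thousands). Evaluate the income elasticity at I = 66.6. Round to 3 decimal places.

At I = 66.6: Q = 1458.5498.
dQ/dI = 32.74 − 0.39I = 6.76600.
η = (dQ/dI)·(I/Q) = 6.76600 × (66.6/1458.5498) = 0.309.

0.309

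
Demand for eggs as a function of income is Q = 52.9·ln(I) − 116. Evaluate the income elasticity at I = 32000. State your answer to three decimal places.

At I = 32000: Q = 432.758.
dQ/dI = 52.9/I = 0.00165312 at this income.
η = (dQ/dI)·(I/Q) = 0.00165312 × (32000/432.758) = 0.122.

0.122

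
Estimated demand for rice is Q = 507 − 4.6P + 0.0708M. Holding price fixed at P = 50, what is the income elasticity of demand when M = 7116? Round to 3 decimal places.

At P = 50, M = 7116: Q = 780.813.
Holding P constant, ∂Q/∂M = 0.0708.
η_M = (∂Q/∂M)·(M/Q) = 0.0708 × (7116/780.813) = 0.645.

0.645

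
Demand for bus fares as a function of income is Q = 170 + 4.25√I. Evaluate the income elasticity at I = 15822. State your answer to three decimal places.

At I = 15822: Q = 704.589.
dQ/dI = 4.25/(2√I) = 0.0168938 at this income.
η = (dQ/dI)·(I/Q) = 0.0168938 × (15822/704.589) = 0.379.

0.379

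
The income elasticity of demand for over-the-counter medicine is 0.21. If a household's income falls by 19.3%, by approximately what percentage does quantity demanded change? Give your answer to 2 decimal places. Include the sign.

-4.05%

%ΔQ ≈ η × %ΔI = 0.21 × (-19.3%) = -4.05%.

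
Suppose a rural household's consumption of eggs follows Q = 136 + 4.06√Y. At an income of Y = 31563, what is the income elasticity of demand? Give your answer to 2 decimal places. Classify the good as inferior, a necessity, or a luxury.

0.42 (necessity)

At Y = 31563: Q = 857.299.
dQ/dY = 4.06/(2√Y) = 0.0114263 at this income.
η = (dQ/dY)·(Y/Q) = 0.0114263 × (31563/857.299) = 0.42.
Since 0 < η < 1, the good is a necessity.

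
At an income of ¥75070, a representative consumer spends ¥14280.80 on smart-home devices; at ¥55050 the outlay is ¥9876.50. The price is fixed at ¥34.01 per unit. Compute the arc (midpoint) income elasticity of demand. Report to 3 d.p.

1.185

With a constant price, Q₁ = 14280.80/34.01 = 419.900 and Q₂ = 9876.50/34.01 = 290.400 (equivalently, work directly with expenditure since P cancels).
Midpoint %ΔQ = (9876.50 − 14280.80)/12078.65 = -0.36464; midpoint %ΔI = (55050 − 75070)/65060 = -0.30772.
η = -0.36464 / -0.30772 = 1.185.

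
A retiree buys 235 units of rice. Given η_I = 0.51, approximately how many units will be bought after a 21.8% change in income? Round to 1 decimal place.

%ΔQ ≈ η × %ΔI = 0.51 × 21.8% = 11.118%.
New Q ≈ 235 × (1 + 0.11118) = 261.1.

261.1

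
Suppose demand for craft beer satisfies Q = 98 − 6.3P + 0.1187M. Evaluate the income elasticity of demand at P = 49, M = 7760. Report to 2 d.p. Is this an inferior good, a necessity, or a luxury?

At P = 49, M = 7760: Q = 710.412.
Holding P constant, ∂Q/∂M = 0.1187.
η_M = (∂Q/∂M)·(M/Q) = 0.1187 × (7760/710.412) = 1.30.
Since η > 1, this is a luxury.

1.30 (luxury)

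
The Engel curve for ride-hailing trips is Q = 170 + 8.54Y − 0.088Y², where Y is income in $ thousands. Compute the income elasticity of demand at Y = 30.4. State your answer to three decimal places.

0.278

At Y = 30.4: Q = 348.2899.
dQ/dY = 8.54 − 0.176Y = 3.18960.
η = (dQ/dY)·(Y/Q) = 3.18960 × (30.4/348.2899) = 0.278.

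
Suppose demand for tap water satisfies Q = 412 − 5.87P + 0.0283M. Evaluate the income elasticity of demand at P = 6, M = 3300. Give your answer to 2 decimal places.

At P = 6, M = 3300: Q = 470.170.
Holding P constant, ∂Q/∂M = 0.0283.
η_M = (∂Q/∂M)·(M/Q) = 0.0283 × (3300/470.170) = 0.20.

0.20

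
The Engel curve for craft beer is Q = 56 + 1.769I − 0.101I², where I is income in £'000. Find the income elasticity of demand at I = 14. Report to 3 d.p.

At I = 14: Q = 60.9700.
dQ/dI = 1.769 − 0.202I = -1.05900.
η = (dQ/dI)·(I/Q) = -1.05900 × (14/60.9700) = -0.243.

-0.243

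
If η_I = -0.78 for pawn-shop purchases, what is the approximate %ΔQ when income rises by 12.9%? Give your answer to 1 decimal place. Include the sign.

-10.1%

%ΔQ ≈ η × %ΔI = -0.78 × 12.9% = -10.1%.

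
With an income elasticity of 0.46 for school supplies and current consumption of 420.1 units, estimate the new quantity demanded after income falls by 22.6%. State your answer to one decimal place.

%ΔQ ≈ η × %ΔI = 0.46 × (-22.6%) = -10.396%.
New Q ≈ 420.1 × (1 − 0.10396) = 376.4.

376.4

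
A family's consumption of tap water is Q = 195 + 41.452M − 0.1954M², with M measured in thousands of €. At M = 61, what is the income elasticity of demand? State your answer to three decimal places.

0.538

At M = 61: Q = 1996.4886.
dQ/dM = 41.452 − 0.3908M = 17.61320.
η = (dQ/dM)·(M/Q) = 17.61320 × (61/1996.4886) = 0.538.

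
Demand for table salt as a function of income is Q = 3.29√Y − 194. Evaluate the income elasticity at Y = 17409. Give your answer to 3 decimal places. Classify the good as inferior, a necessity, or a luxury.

0.904 (necessity)

At Y = 17409: Q = 240.093.
dQ/dY = 3.29/(2√Y) = 0.0124675 at this income.
η = (dQ/dY)·(Y/Q) = 0.0124675 × (17409/240.093) = 0.904.
Since 0 < η < 1, the good is a necessity.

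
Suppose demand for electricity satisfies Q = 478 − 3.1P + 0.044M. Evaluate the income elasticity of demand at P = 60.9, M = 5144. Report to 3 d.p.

0.439

At P = 60.9, M = 5144: Q = 515.546.
Holding P constant, ∂Q/∂M = 0.044.
η_M = (∂Q/∂M)·(M/Q) = 0.044 × (5144/515.546) = 0.439.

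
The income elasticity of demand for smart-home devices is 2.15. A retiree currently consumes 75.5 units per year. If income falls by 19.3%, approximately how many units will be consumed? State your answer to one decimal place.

%ΔQ ≈ η × %ΔI = 2.15 × (-19.3%) = -41.495%.
New Q ≈ 75.5 × (1 − 0.41495) = 44.2.

44.2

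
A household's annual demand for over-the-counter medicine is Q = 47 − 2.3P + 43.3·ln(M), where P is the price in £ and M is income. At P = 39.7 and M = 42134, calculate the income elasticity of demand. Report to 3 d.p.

At P = 39.7, M = 42134: Q = 416.775.
Holding P constant, ∂Q/∂M = 43.3/M = 0.00102767.
η_M = (∂Q/∂M)·(M/Q) = 0.00102767 × (42134/416.775) = 0.104.

0.104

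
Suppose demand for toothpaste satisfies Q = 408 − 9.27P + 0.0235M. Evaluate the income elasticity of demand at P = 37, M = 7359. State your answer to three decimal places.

0.727

At P = 37, M = 7359: Q = 237.947.
Holding P constant, ∂Q/∂M = 0.0235.
η_M = (∂Q/∂M)·(M/Q) = 0.0235 × (7359/237.947) = 0.727.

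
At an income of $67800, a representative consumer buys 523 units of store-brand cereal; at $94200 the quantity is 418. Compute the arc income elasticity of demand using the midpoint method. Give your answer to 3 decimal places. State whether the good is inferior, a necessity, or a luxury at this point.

-0.685 (inferior good)

ΔQ = 418 − 523 = -105; midpoint Q̄ = (523 + 418)/2 = 470.5.
ΔI = 94200 − 67800 = 26400; midpoint Ī = (67800 + 94200)/2 = 81000.
η = (ΔQ/Q̄) ÷ (ΔI/Ī) = (-105/470.5) ÷ (26400/81000) = -0.685.
η < 0 ⇒ inferior good.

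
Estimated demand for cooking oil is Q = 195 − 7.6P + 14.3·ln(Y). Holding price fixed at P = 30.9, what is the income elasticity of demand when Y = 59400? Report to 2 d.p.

At P = 30.9, Y = 59400: Q = 117.346.
Holding P constant, ∂Q/∂Y = 14.3/Y = 0.000240741.
η_Y = (∂Q/∂Y)·(Y/Q) = 0.000240741 × (59400/117.346) = 0.12.

0.12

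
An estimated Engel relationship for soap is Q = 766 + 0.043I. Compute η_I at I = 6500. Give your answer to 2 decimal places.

0.27

At I = 6500: Q = 1045.500.
dQ/dI = 0.043.
η = (dQ/dI)·(I/Q) = 0.043 × (6500/1045.500) = 0.27.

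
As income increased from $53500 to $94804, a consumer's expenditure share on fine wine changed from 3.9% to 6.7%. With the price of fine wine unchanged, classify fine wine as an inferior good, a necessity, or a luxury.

The budget share rises as income rises, so η > 1.

luxury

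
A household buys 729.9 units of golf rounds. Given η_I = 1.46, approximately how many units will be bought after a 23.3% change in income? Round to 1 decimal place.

978.2

%ΔQ ≈ η × %ΔI = 1.46 × 23.3% = 34.018%.
New Q ≈ 729.9 × (1 + 0.34018) = 978.2.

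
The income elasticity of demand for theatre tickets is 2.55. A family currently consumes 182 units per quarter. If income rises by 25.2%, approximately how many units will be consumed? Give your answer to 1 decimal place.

%ΔQ ≈ η × %ΔI = 2.55 × 25.2% = 64.26%.
New Q ≈ 182 × (1 + 0.6426) = 299.0.

299.0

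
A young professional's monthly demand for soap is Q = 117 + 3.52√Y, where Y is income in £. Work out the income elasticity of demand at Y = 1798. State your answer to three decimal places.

At Y = 1798: Q = 266.258.
dQ/dY = 3.52/(2√Y) = 0.0415067 at this income.
η = (dQ/dY)·(Y/Q) = 0.0415067 × (1798/266.258) = 0.280.

0.280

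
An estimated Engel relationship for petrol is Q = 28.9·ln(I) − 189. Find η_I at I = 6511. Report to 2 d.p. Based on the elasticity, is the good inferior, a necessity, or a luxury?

At I = 6511: Q = 64.778.
dQ/dI = 28.9/I = 0.00443864 at this income.
η = (dQ/dI)·(I/Q) = 0.00443864 × (6511/64.778) = 0.45.
Since 0 < η < 1, the good is a necessity.

0.45 (necessity)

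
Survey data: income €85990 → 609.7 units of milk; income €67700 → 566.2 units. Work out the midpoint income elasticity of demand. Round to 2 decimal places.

ΔQ = 566.2 − 609.7 = -43.5; midpoint Q̄ = (609.7 + 566.2)/2 = 587.95.
ΔI = 67700 − 85990 = -18290; midpoint Ī = (85990 + 67700)/2 = 76845.
η = (ΔQ/Q̄) ÷ (ΔI/Ī) = (-43.5/587.95) ÷ (-18290/76845) = 0.31.

0.31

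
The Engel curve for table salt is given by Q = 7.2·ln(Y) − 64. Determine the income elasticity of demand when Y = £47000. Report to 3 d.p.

At Y = 47000: Q = 13.457.
dQ/dY = 7.2/Y = 0.000153191 at this income.
η = (dQ/dY)·(Y/Q) = 0.000153191 × (47000/13.457) = 0.535.

0.535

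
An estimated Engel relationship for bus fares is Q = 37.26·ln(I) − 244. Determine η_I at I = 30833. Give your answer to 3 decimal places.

0.264

At I = 30833: Q = 141.132.
dQ/dI = 37.26/I = 0.00120845 at this income.
η = (dQ/dI)·(I/Q) = 0.00120845 × (30833/141.132) = 0.264.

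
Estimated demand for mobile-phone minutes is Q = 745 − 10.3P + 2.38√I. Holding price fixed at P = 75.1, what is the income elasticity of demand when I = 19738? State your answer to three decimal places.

0.547

At P = 75.1, I = 19738: Q = 305.841.
Holding P constant, ∂Q/∂I = 2.38/(2√I) = 0.00847023.
η_I = (∂Q/∂I)·(I/Q) = 0.00847023 × (19738/305.841) = 0.547.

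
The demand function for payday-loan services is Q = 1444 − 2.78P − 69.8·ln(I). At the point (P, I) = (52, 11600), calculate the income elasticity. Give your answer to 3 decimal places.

At P = 52, I = 11600: Q = 646.199.
Holding P constant, ∂Q/∂I = -69.8/I = -0.00601724.
η_I = (∂Q/∂I)·(I/Q) = -0.00601724 × (11600/646.199) = -0.108.

-0.108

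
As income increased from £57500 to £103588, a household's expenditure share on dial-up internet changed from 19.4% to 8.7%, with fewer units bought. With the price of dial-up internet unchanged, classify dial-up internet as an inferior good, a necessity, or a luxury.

Quantity demanded falls as income rises, so η < 0.

inferior good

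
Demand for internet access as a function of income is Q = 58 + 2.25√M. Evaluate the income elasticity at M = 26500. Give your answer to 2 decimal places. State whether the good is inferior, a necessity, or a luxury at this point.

0.43 (necessity)

At M = 26500: Q = 424.273.
dQ/dM = 2.25/(2√M) = 0.00691082 at this income.
η = (dQ/dM)·(M/Q) = 0.00691082 × (26500/424.273) = 0.43.
Since 0 < η < 1, the good is a necessity.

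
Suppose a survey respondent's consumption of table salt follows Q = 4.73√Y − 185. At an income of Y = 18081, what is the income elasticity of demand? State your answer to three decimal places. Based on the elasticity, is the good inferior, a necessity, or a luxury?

At Y = 18081: Q = 451.022.
dQ/dY = 4.73/(2√Y) = 0.0175881 at this income.
η = (dQ/dY)·(Y/Q) = 0.0175881 × (18081/451.022) = 0.705.
Since 0 < η < 1, the good is a necessity.

0.705 (necessity)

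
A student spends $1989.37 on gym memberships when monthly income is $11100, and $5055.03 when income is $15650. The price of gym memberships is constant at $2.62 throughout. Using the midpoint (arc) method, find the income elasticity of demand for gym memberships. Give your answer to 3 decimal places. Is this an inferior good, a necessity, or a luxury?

2.559 (luxury)

With a constant price, Q₁ = 1989.37/2.62 = 759.302 and Q₂ = 5055.03/2.62 = 1929.401 (equivalently, work directly with expenditure since P cancels).
Midpoint %ΔQ = (5055.03 − 1989.37)/3522.20 = 0.87038; midpoint %ΔI = (15650 − 11100)/13375 = 0.34019.
η = 0.87038 / 0.34019 = 2.559.
η > 1 ⇒ luxury.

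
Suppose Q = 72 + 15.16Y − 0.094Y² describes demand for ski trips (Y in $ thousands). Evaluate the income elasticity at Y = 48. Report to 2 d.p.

At Y = 48: Q = 583.1040.
dQ/dY = 15.16 − 0.188Y = 6.13600.
η = (dQ/dY)·(Y/Q) = 6.13600 × (48/583.1040) = 0.51.

0.51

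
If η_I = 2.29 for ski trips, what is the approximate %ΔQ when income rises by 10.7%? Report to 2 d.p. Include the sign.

24.50%

%ΔQ ≈ η × %ΔI = 2.29 × 10.7% = 24.50%.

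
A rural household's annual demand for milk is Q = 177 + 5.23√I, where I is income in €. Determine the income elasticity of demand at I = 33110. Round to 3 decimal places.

0.422

At I = 33110: Q = 1128.659.
dQ/dI = 5.23/(2√I) = 0.0143712 at this income.
η = (dQ/dI)·(I/Q) = 0.0143712 × (33110/1128.659) = 0.422.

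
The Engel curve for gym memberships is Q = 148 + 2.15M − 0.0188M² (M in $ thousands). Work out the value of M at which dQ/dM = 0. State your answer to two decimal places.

57.18

dQ/dM = 2.15 − 0.0376M.
The good is inferior where dQ/dM < 0. Setting dQ/dM = 0 gives M = 2.15 / 0.0376 = 57.18.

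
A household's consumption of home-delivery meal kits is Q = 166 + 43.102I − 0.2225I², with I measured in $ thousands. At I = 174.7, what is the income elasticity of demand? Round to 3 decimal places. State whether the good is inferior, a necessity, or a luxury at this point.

-6.685 (inferior good)

At I = 174.7: Q = 905.1994.
dQ/dI = 43.102 − 0.445I = -34.63950.
η = (dQ/dI)·(I/Q) = -34.63950 × (174.7/905.1994) = -6.685.
η < 0 ⇒ inferior good.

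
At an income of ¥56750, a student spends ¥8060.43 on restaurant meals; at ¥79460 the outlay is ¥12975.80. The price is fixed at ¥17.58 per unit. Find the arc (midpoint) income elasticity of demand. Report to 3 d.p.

1.401

With a constant price, Q₁ = 8060.43/17.58 = 458.500 and Q₂ = 12975.80/17.58 = 738.100 (equivalently, work directly with expenditure since P cancels).
Midpoint %ΔQ = (12975.80 − 8060.43)/10518.12 = 0.46732; midpoint %ΔI = (79460 − 56750)/68105 = 0.33346.
η = 0.46732 / 0.33346 = 1.401.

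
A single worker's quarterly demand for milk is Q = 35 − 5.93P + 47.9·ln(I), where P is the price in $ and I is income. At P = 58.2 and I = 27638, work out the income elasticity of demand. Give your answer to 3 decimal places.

At P = 58.2, I = 27638: Q = 179.745.
Holding P constant, ∂Q/∂I = 47.9/I = 0.00173312.
η_I = (∂Q/∂I)·(I/Q) = 0.00173312 × (27638/179.745) = 0.266.

0.266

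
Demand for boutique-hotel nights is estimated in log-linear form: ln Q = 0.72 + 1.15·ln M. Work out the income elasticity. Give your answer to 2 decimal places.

In a log-linear demand, the coefficient on ln M is the income elasticity.
So η = 1.15.

1.15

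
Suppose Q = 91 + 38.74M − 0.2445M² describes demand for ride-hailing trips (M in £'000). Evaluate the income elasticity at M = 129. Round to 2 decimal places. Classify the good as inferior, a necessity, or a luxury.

-3.08 (inferior good)

At M = 129: Q = 1019.7355.
dQ/dM = 38.74 − 0.489M = -24.34100.
η = (dQ/dM)·(M/Q) = -24.34100 × (129/1019.7355) = -3.08.
η < 0 ⇒ inferior good.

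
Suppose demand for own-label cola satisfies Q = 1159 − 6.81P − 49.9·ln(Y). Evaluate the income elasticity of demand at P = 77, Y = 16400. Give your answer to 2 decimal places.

At P = 77, Y = 16400: Q = 150.349.
Holding P constant, ∂Q/∂Y = -49.9/Y = -0.00304268.
η_Y = (∂Q/∂Y)·(Y/Q) = -0.00304268 × (16400/150.349) = -0.33.

-0.33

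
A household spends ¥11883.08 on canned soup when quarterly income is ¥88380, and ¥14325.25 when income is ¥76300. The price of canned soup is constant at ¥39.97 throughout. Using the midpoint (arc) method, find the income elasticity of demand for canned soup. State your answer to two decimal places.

-1.27

With a constant price, Q₁ = 11883.08/39.97 = 297.300 and Q₂ = 14325.25/39.97 = 358.400 (equivalently, work directly with expenditure since P cancels).
Midpoint %ΔQ = (14325.25 − 11883.08)/13104.17 = 0.18637; midpoint %ΔI = (76300 − 88380)/82340 = -0.14671.
η = 0.18637 / -0.14671 = -1.27.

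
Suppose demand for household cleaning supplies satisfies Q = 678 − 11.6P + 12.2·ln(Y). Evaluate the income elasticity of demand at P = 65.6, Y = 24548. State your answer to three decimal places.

0.302

At P = 65.6, Y = 24548: Q = 40.362.
Holding P constant, ∂Q/∂Y = 12.2/Y = 0.000496985.
η_Y = (∂Q/∂Y)·(Y/Q) = 0.000496985 × (24548/40.362) = 0.302.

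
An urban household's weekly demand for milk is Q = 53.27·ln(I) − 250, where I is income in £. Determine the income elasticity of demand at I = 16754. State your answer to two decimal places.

0.20

At I = 16754: Q = 268.125.
dQ/dI = 53.27/I = 0.00317954 at this income.
η = (dQ/dI)·(I/Q) = 0.00317954 × (16754/268.125) = 0.20.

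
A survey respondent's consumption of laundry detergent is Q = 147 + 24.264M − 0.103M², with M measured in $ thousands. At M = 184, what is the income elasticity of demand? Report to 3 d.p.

At M = 184: Q = 1124.4080.
dQ/dM = 24.264 − 0.206M = -13.64000.
η = (dQ/dM)·(M/Q) = -13.64000 × (184/1124.4080) = -2.232.

-2.232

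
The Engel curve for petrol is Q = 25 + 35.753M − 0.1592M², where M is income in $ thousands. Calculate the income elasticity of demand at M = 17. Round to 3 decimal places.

At M = 17: Q = 586.7922.
dQ/dM = 35.753 − 0.3184M = 30.34020.
η = (dQ/dM)·(M/Q) = 30.34020 × (17/586.7922) = 0.879.

0.879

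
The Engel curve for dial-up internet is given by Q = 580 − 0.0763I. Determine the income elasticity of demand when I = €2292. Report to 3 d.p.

At I = 2292: Q = 405.120.
dQ/dI = −0.0763.
η = (dQ/dI)·(I/Q) = -0.0763 × (2292/405.120) = -0.432.

-0.432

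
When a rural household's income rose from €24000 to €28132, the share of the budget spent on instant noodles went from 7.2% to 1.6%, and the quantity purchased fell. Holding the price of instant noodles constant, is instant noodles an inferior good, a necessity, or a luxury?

inferior good

Quantity demanded falls as income rises, so η < 0.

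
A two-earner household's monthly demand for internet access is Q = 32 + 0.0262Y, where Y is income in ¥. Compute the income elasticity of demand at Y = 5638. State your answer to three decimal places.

0.822

At Y = 5638: Q = 179.716.
dQ/dY = 0.0262.
η = (dQ/dY)·(Y/Q) = 0.0262 × (5638/179.716) = 0.822.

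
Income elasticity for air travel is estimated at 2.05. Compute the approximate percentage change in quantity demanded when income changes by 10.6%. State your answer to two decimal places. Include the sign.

%ΔQ ≈ η × %ΔI = 2.05 × 10.6% = 21.73%.

21.73%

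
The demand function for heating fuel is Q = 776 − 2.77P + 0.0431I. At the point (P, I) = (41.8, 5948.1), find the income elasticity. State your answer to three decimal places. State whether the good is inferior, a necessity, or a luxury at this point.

0.280 (necessity)

At P = 41.8, I = 5948.1: Q = 916.577.
Holding P constant, ∂Q/∂I = 0.0431.
η_I = (∂Q/∂I)·(I/Q) = 0.0431 × (5948.1/916.577) = 0.280.
Since 0 < η < 1, this is a necessity.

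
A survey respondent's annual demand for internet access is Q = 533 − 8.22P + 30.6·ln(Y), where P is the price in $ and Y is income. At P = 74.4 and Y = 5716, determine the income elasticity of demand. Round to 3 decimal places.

0.164

At P = 74.4, Y = 5716: Q = 186.153.
Holding P constant, ∂Q/∂Y = 30.6/Y = 0.00535339.
η_Y = (∂Q/∂Y)·(Y/Q) = 0.00535339 × (5716/186.153) = 0.164.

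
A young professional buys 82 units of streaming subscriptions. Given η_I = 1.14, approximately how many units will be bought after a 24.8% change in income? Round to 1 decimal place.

%ΔQ ≈ η × %ΔI = 1.14 × 24.8% = 28.272%.
New Q ≈ 82 × (1 + 0.28272) = 105.2.

105.2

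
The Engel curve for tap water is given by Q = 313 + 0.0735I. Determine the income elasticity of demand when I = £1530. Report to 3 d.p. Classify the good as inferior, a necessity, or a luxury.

At I = 1530: Q = 425.455.
dQ/dI = 0.0735.
η = (dQ/dI)·(I/Q) = 0.0735 × (1530/425.455) = 0.264.
Since 0 < η < 1, the good is a necessity.

0.264 (necessity)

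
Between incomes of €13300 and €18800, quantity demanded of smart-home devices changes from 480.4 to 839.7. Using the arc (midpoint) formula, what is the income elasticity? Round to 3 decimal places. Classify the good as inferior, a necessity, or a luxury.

ΔQ = 839.7 − 480.4 = 359.3; midpoint Q̄ = (480.4 + 839.7)/2 = 660.05.
ΔI = 18800 − 13300 = 5500; midpoint Ī = (13300 + 18800)/2 = 16050.
η = (ΔQ/Q̄) ÷ (ΔI/Ī) = (359.3/660.05) ÷ (5500/16050) = 1.589.
η > 1 ⇒ luxury.

1.589 (luxury)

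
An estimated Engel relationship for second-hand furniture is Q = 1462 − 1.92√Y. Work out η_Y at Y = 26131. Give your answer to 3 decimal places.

At Y = 26131: Q = 1151.630.
dQ/dY = -1.92/(2√Y) = -0.00593873 at this income.
η = (dQ/dY)·(Y/Q) = -0.00593873 × (26131/1151.630) = -0.135.

-0.135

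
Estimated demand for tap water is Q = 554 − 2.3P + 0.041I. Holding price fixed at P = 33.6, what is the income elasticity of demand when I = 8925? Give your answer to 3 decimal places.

At P = 33.6, I = 8925: Q = 842.645.
Holding P constant, ∂Q/∂I = 0.041.
η_I = (∂Q/∂I)·(I/Q) = 0.041 × (8925/842.645) = 0.434.

0.434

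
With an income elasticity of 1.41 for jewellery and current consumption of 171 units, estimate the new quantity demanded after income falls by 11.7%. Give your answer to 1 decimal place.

142.8

%ΔQ ≈ η × %ΔI = 1.41 × (-11.7%) = -16.497%.
New Q ≈ 171 × (1 − 0.16497) = 142.8.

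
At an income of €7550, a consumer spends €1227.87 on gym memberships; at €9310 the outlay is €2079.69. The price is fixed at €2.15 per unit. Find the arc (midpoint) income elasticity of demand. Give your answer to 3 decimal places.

With a constant price, Q₁ = 1227.87/2.15 = 571.102 and Q₂ = 2079.69/2.15 = 967.298 (equivalently, work directly with expenditure since P cancels).
Midpoint %ΔQ = (2079.69 − 1227.87)/1653.78 = 0.51507; midpoint %ΔI = (9310 − 7550)/8430 = 0.20878.
η = 0.51507 / 0.20878 = 2.467.

2.467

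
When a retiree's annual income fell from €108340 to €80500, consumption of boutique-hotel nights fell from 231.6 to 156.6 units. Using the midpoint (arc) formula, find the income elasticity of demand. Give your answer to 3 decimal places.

1.310

ΔQ = 156.6 − 231.6 = -75; midpoint Q̄ = (231.6 + 156.6)/2 = 194.1.
ΔI = 80500 − 108340 = -27840; midpoint Ī = (108340 + 80500)/2 = 94420.
η = (ΔQ/Q̄) ÷ (ΔI/Ī) = (-75/194.1) ÷ (-27840/94420) = 1.310.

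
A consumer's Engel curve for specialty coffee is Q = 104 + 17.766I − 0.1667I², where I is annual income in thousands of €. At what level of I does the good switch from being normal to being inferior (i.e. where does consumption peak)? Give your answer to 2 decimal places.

dQ/dI = 17.766 − 0.3334I.
The good is inferior where dQ/dI < 0. Setting dQ/dI = 0 gives I = 17.766 / 0.3334 = 53.29.

53.29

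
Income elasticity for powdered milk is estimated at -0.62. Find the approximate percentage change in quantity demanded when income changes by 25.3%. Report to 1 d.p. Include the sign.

%ΔQ ≈ η × %ΔI = -0.62 × 25.3% = -15.7%.

-15.7%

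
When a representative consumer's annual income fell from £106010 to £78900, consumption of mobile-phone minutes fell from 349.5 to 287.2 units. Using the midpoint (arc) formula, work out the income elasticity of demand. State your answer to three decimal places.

ΔQ = 287.2 − 349.5 = -62.3; midpoint Q̄ = (349.5 + 287.2)/2 = 318.35.
ΔI = 78900 − 106010 = -27110; midpoint Ī = (106010 + 78900)/2 = 92455.
η = (ΔQ/Q̄) ÷ (ΔI/Ī) = (-62.3/318.35) ÷ (-27110/92455) = 0.667.

0.667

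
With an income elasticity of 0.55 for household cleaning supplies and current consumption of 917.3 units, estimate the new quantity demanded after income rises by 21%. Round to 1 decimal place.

%ΔQ ≈ η × %ΔI = 0.55 × 21% = 11.55%.
New Q ≈ 917.3 × (1 + 0.1155) = 1023.2.

1023.2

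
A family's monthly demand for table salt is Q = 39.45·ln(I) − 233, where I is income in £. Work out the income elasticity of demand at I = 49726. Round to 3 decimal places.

0.204

At I = 49726: Q = 193.623.
dQ/dI = 39.45/I = 0.000793348 at this income.
η = (dQ/dI)·(I/Q) = 0.000793348 × (49726/193.623) = 0.204.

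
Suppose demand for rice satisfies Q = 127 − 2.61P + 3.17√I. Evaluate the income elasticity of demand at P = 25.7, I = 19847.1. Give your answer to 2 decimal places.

At P = 25.7, I = 19847.1: Q = 506.512.
Holding P constant, ∂Q/∂I = 3.17/(2√I) = 0.0112507.
η_I = (∂Q/∂I)·(I/Q) = 0.0112507 × (19847.1/506.512) = 0.44.

0.44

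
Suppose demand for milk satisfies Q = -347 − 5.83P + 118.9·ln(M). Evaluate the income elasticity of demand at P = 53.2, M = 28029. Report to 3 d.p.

0.212

At P = 53.2, M = 28029: Q = 560.498.
Holding P constant, ∂Q/∂M = 118.9/M = 0.00424204.
η_M = (∂Q/∂M)·(M/Q) = 0.00424204 × (28029/560.498) = 0.212.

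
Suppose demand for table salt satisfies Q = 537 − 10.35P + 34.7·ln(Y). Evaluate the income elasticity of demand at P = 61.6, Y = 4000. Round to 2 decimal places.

0.19

At P = 61.6, Y = 4000: Q = 187.244.
Holding P constant, ∂Q/∂Y = 34.7/Y = 0.008675.
η_Y = (∂Q/∂Y)·(Y/Q) = 0.008675 × (4000/187.244) = 0.19.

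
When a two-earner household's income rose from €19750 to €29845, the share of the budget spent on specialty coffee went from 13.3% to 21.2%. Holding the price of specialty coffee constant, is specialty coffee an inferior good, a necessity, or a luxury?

The budget share rises as income rises, so η > 1.

luxury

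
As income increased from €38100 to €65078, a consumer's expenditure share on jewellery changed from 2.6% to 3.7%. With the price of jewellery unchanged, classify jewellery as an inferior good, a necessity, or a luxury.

The budget share rises as income rises, so η > 1.

luxury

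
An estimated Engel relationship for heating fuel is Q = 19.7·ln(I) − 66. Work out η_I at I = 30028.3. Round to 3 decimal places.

At I = 30028.3: Q = 137.105.
dQ/dI = 19.7/I = 0.000656048 at this income.
η = (dQ/dI)·(I/Q) = 0.000656048 × (30028.3/137.105) = 0.144.

0.144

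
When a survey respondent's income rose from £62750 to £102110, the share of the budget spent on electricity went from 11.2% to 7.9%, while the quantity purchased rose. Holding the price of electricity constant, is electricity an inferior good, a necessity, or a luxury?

Quantity rises but the budget share falls as income rises, so 0 < η < 1.

necessity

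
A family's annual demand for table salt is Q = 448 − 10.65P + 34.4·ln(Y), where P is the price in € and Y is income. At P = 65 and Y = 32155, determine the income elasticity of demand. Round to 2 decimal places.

At P = 65, Y = 32155: Q = 112.764.
Holding P constant, ∂Q/∂Y = 34.4/Y = 0.00106982.
η_Y = (∂Q/∂Y)·(Y/Q) = 0.00106982 × (32155/112.764) = 0.31.

0.31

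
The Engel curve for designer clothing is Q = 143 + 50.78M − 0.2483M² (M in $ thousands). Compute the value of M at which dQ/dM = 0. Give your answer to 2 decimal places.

102.26

dQ/dM = 50.78 − 0.4966M.
The good is inferior where dQ/dM < 0. Setting dQ/dM = 0 gives M = 50.78 / 0.4966 = 102.26.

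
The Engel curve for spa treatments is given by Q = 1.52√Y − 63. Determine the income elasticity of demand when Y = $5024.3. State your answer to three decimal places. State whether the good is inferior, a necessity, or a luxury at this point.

At Y = 5024.3: Q = 44.741.
dQ/dY = 1.52/(2√Y) = 0.010722 at this income.
η = (dQ/dY)·(Y/Q) = 0.010722 × (5024.3/44.741) = 1.204.
Since η > 1, the good is a luxury.

1.204 (luxury)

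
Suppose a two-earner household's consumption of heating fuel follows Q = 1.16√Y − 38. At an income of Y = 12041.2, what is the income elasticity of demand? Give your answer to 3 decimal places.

At Y = 12041.2: Q = 89.290.
dQ/dY = 1.16/(2√Y) = 0.00528559 at this income.
η = (dQ/dY)·(Y/Q) = 0.00528559 × (12041.2/89.290) = 0.713.

0.713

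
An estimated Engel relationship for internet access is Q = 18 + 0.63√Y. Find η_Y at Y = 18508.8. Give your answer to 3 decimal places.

At Y = 18508.8: Q = 103.710.
dQ/dY = 0.63/(2√Y) = 0.00231538 at this income.
η = (dQ/dY)·(Y/Q) = 0.00231538 × (18508.8/103.710) = 0.413.

0.413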